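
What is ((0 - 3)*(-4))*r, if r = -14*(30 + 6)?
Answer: -6048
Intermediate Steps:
r = -504 (r = -14*36 = -504)
((0 - 3)*(-4))*r = ((0 - 3)*(-4))*(-504) = -3*(-4)*(-504) = 12*(-504) = -6048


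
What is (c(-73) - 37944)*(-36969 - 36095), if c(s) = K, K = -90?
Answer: 2778916176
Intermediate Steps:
c(s) = -90
(c(-73) - 37944)*(-36969 - 36095) = (-90 - 37944)*(-36969 - 36095) = -38034*(-73064) = 2778916176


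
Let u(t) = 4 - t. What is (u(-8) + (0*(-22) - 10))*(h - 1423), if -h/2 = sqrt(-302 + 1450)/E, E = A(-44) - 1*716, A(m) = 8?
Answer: -2846 + 2*sqrt(287)/177 ≈ -2845.8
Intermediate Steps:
E = -708 (E = 8 - 1*716 = 8 - 716 = -708)
h = sqrt(287)/177 (h = -2*sqrt(-302 + 1450)/(-708) = -2*sqrt(1148)*(-1)/708 = -2*2*sqrt(287)*(-1)/708 = -(-1)*sqrt(287)/177 = sqrt(287)/177 ≈ 0.095712)
(u(-8) + (0*(-22) - 10))*(h - 1423) = ((4 - 1*(-8)) + (0*(-22) - 10))*(sqrt(287)/177 - 1423) = ((4 + 8) + (0 - 10))*(-1423 + sqrt(287)/177) = (12 - 10)*(-1423 + sqrt(287)/177) = 2*(-1423 + sqrt(287)/177) = -2846 + 2*sqrt(287)/177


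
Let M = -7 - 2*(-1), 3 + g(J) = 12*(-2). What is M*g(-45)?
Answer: 135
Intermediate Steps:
g(J) = -27 (g(J) = -3 + 12*(-2) = -3 - 24 = -27)
M = -5 (M = -7 + 2 = -5)
M*g(-45) = -5*(-27) = 135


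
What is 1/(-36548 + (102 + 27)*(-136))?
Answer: -1/54092 ≈ -1.8487e-5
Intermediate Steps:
1/(-36548 + (102 + 27)*(-136)) = 1/(-36548 + 129*(-136)) = 1/(-36548 - 17544) = 1/(-54092) = -1/54092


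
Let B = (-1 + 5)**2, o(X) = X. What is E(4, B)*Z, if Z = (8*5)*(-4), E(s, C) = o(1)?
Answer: -160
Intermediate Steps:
B = 16 (B = 4**2 = 16)
E(s, C) = 1
Z = -160 (Z = 40*(-4) = -160)
E(4, B)*Z = 1*(-160) = -160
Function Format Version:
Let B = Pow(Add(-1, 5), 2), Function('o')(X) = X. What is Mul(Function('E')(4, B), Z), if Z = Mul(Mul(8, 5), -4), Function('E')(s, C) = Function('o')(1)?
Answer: -160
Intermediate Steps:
B = 16 (B = Pow(4, 2) = 16)
Function('E')(s, C) = 1
Z = -160 (Z = Mul(40, -4) = -160)
Mul(Function('E')(4, B), Z) = Mul(1, -160) = -160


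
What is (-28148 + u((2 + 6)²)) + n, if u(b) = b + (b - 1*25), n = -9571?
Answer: -37616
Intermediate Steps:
u(b) = -25 + 2*b (u(b) = b + (b - 25) = b + (-25 + b) = -25 + 2*b)
(-28148 + u((2 + 6)²)) + n = (-28148 + (-25 + 2*(2 + 6)²)) - 9571 = (-28148 + (-25 + 2*8²)) - 9571 = (-28148 + (-25 + 2*64)) - 9571 = (-28148 + (-25 + 128)) - 9571 = (-28148 + 103) - 9571 = -28045 - 9571 = -37616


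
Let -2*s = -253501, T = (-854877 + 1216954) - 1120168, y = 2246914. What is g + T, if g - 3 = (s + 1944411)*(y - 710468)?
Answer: 3182227043941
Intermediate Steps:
T = -758091 (T = 362077 - 1120168 = -758091)
s = 253501/2 (s = -½*(-253501) = 253501/2 ≈ 1.2675e+5)
g = 3182227802032 (g = 3 + (253501/2 + 1944411)*(2246914 - 710468) = 3 + (4142323/2)*1536446 = 3 + 3182227802029 = 3182227802032)
g + T = 3182227802032 - 758091 = 3182227043941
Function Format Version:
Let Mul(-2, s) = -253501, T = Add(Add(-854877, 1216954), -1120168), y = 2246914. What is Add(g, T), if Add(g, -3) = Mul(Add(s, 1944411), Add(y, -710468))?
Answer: 3182227043941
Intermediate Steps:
T = -758091 (T = Add(362077, -1120168) = -758091)
s = Rational(253501, 2) (s = Mul(Rational(-1, 2), -253501) = Rational(253501, 2) ≈ 1.2675e+5)
g = 3182227802032 (g = Add(3, Mul(Add(Rational(253501, 2), 1944411), Add(2246914, -710468))) = Add(3, Mul(Rational(4142323, 2), 1536446)) = Add(3, 3182227802029) = 3182227802032)
Add(g, T) = Add(3182227802032, -758091) = 3182227043941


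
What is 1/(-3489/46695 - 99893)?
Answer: -15565/1554835708 ≈ -1.0011e-5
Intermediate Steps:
1/(-3489/46695 - 99893) = 1/(-3489*1/46695 - 99893) = 1/(-1163/15565 - 99893) = 1/(-1554835708/15565) = -15565/1554835708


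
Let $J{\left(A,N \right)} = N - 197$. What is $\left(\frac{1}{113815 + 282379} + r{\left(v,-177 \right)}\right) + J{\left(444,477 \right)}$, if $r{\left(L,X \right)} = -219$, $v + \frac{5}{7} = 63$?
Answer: $\frac{24167835}{396194} \approx 61.0$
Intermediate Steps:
$v = \frac{436}{7}$ ($v = - \frac{5}{7} + 63 = \frac{436}{7} \approx 62.286$)
$J{\left(A,N \right)} = -197 + N$
$\left(\frac{1}{113815 + 282379} + r{\left(v,-177 \right)}\right) + J{\left(444,477 \right)} = \left(\frac{1}{113815 + 282379} - 219\right) + \left(-197 + 477\right) = \left(\frac{1}{396194} - 219\right) + 280 = - \frac{86766485}{396194} + 280 = \frac{24167835}{396194}$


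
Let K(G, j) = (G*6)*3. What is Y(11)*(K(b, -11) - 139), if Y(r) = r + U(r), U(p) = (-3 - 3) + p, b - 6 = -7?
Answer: -2512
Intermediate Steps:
b = -1 (b = 6 - 7 = -1)
U(p) = -6 + p
K(G, j) = 18*G (K(G, j) = (6*G)*3 = 18*G)
Y(r) = -6 + 2*r (Y(r) = r + (-6 + r) = -6 + 2*r)
Y(11)*(K(b, -11) - 139) = (-6 + 2*11)*(18*(-1) - 139) = (-6 + 22)*(-18 - 139) = 16*(-157) = -2512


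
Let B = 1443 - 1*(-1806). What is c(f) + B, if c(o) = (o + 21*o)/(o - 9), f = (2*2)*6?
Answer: 16421/5 ≈ 3284.2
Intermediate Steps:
B = 3249 (B = 1443 + 1806 = 3249)
f = 24 (f = 4*6 = 24)
c(o) = 22*o/(-9 + o) (c(o) = (22*o)/(-9 + o) = 22*o/(-9 + o))
c(f) + B = 22*24/(-9 + 24) + 3249 = 22*24/15 + 3249 = 22*24*(1/15) + 3249 = 176/5 + 3249 = 16421/5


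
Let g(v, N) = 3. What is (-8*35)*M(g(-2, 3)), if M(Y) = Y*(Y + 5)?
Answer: -6720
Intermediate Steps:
M(Y) = Y*(5 + Y)
(-8*35)*M(g(-2, 3)) = (-8*35)*(3*(5 + 3)) = -840*8 = -280*24 = -6720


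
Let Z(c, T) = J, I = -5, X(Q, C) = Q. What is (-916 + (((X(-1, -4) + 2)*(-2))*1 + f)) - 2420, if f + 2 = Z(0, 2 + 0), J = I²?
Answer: -3315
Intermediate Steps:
J = 25 (J = (-5)² = 25)
Z(c, T) = 25
f = 23 (f = -2 + 25 = 23)
(-916 + (((X(-1, -4) + 2)*(-2))*1 + f)) - 2420 = (-916 + (((-1 + 2)*(-2))*1 + 23)) - 2420 = (-916 + ((1*(-2))*1 + 23)) - 2420 = (-916 + (-2*1 + 23)) - 2420 = (-916 + (-2 + 23)) - 2420 = (-916 + 21) - 2420 = -895 - 2420 = -3315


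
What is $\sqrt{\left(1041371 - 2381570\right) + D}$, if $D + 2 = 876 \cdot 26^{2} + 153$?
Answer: $4 i \sqrt{46742} \approx 864.8 i$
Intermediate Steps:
$D = 592327$ ($D = -2 + \left(876 \cdot 26^{2} + 153\right) = -2 + \left(876 \cdot 676 + 153\right) = -2 + \left(592176 + 153\right) = -2 + 592329 = 592327$)
$\sqrt{\left(1041371 - 2381570\right) + D} = \sqrt{\left(1041371 - 2381570\right) + 592327} = \sqrt{-1340199 + 592327} = \sqrt{-747872} = 4 i \sqrt{46742}$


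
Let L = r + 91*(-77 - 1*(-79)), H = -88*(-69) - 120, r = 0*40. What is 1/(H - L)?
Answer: 1/5770 ≈ 0.00017331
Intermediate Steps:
r = 0
H = 5952 (H = 6072 - 120 = 5952)
L = 182 (L = 0 + 91*(-77 - 1*(-79)) = 0 + 91*(-77 + 79) = 0 + 91*2 = 0 + 182 = 182)
1/(H - L) = 1/(5952 - 1*182) = 1/(5952 - 182) = 1/5770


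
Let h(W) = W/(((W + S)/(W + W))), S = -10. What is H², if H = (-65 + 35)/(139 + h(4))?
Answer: 8100/160801 ≈ 0.050373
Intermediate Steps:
h(W) = 2*W²/(-10 + W) (h(W) = W/(((W - 10)/(W + W))) = W/(((-10 + W)/((2*W)))) = W/(((-10 + W)*(1/(2*W)))) = W/(((-10 + W)/(2*W))) = W*(2*W/(-10 + W)) = 2*W²/(-10 + W))
H = -90/401 (H = (-65 + 35)/(139 + 2*4²/(-10 + 4)) = -30/(139 + 2*16/(-6)) = -30/(139 + 2*16*(-⅙)) = -30/(139 - 16/3) = -30/401/3 = -30*3/401 = -90/401 ≈ -0.22444)
H² = (-90/401)² = 8100/160801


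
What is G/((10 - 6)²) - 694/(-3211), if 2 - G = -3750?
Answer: 1507347/6422 ≈ 234.72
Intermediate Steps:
G = 3752 (G = 2 - 1*(-3750) = 2 + 3750 = 3752)
G/((10 - 6)²) - 694/(-3211) = 3752/((10 - 6)²) - 694/(-3211) = 3752/(4²) - 694*(-1/3211) = 3752/16 + 694/3211 = 3752*(1/16) + 694/3211 = 469/2 + 694/3211 = 1507347/6422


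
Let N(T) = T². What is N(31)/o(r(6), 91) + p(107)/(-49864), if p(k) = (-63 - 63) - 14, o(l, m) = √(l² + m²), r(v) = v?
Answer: 35/12466 + 961*√8317/8317 ≈ 10.540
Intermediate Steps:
p(k) = -140 (p(k) = -126 - 14 = -140)
N(31)/o(r(6), 91) + p(107)/(-49864) = 31²/(√(6² + 91²)) - 140/(-49864) = 961/(√(36 + 8281)) - 140*(-1/49864) = 961/(√8317) + 35/12466 = 961*(√8317/8317) + 35/12466 = 961*√8317/8317 + 35/12466 = 35/12466 + 961*√8317/8317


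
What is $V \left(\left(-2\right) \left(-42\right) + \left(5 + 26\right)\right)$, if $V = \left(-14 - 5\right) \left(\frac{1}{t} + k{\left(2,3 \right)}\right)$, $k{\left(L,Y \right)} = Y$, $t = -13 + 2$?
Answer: $- \frac{69920}{11} \approx -6356.4$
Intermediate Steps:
$t = -11$
$V = - \frac{608}{11}$ ($V = \left(-14 - 5\right) \left(\frac{1}{-11} + 3\right) = - 19 \left(- \frac{1}{11} + 3\right) = \left(-19\right) \frac{32}{11} = - \frac{608}{11} \approx -55.273$)
$V \left(\left(-2\right) \left(-42\right) + \left(5 + 26\right)\right) = - \frac{608 \left(\left(-2\right) \left(-42\right) + \left(5 + 26\right)\right)}{11} = - \frac{608 \left(84 + 31\right)}{11} = \left(- \frac{608}{11}\right) 115 = - \frac{69920}{11}$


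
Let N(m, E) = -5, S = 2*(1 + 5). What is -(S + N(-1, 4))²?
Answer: -49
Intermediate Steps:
S = 12 (S = 2*6 = 12)
-(S + N(-1, 4))² = -(12 - 5)² = -1*7² = -1*49 = -49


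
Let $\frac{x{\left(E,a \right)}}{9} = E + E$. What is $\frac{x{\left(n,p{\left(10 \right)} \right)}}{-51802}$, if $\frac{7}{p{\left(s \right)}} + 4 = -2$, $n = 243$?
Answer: $- \frac{2187}{25901} \approx -0.084437$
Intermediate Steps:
$p{\left(s \right)} = - \frac{7}{6}$ ($p{\left(s \right)} = \frac{7}{-4 - 2} = \frac{7}{-6} = 7 \left(- \frac{1}{6}\right) = - \frac{7}{6}$)
$x{\left(E,a \right)} = 18 E$ ($x{\left(E,a \right)} = 9 \left(E + E\right) = 9 \cdot 2 E = 18 E$)
$\frac{x{\left(n,p{\left(10 \right)} \right)}}{-51802} = \frac{18 \cdot 243}{-51802} = 4374 \left(- \frac{1}{51802}\right) = - \frac{2187}{25901}$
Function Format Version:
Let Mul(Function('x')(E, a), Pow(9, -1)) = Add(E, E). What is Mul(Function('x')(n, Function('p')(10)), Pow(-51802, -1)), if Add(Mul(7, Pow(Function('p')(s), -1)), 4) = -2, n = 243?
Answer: Rational(-2187, 25901) ≈ -0.084437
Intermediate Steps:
Function('p')(s) = Rational(-7, 6) (Function('p')(s) = Mul(7, Pow(Add(-4, -2), -1)) = Mul(7, Pow(-6, -1)) = Mul(7, Rational(-1, 6)) = Rational(-7, 6))
Function('x')(E, a) = Mul(18, E) (Function('x')(E, a) = Mul(9, Add(E, E)) = Mul(9, Mul(2, E)) = Mul(18, E))
Mul(Function('x')(n, Function('p')(10)), Pow(-51802, -1)) = Mul(Mul(18, 243), Pow(-51802, -1)) = Mul(4374, Rational(-1, 51802)) = Rational(-2187, 25901)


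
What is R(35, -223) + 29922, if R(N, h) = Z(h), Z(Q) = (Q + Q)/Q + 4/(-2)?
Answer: 29922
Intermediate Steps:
Z(Q) = 0 (Z(Q) = (2*Q)/Q + 4*(-1/2) = 2 - 2 = 0)
R(N, h) = 0
R(35, -223) + 29922 = 0 + 29922 = 29922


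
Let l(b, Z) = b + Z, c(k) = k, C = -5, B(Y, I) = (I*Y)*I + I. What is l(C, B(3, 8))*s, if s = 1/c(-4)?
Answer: -195/4 ≈ -48.750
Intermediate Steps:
B(Y, I) = I + Y*I² (B(Y, I) = Y*I² + I = I + Y*I²)
l(b, Z) = Z + b
s = -¼ (s = 1/(-4) = -¼ ≈ -0.25000)
l(C, B(3, 8))*s = (8*(1 + 8*3) - 5)*(-¼) = (8*(1 + 24) - 5)*(-¼) = (8*25 - 5)*(-¼) = (200 - 5)*(-¼) = 195*(-¼) = -195/4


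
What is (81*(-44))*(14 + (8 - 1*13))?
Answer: -32076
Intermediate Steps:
(81*(-44))*(14 + (8 - 1*13)) = -3564*(14 + (8 - 13)) = -3564*(14 - 5) = -3564*9 = -32076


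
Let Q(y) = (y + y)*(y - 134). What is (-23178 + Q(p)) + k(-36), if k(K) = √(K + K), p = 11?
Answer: -25884 + 6*I*√2 ≈ -25884.0 + 8.4853*I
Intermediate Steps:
k(K) = √2*√K (k(K) = √(2*K) = √2*√K)
Q(y) = 2*y*(-134 + y) (Q(y) = (2*y)*(-134 + y) = 2*y*(-134 + y))
(-23178 + Q(p)) + k(-36) = (-23178 + 2*11*(-134 + 11)) + √2*√(-36) = (-23178 + 2*11*(-123)) + √2*(6*I) = (-23178 - 2706) + 6*I*√2 = -25884 + 6*I*√2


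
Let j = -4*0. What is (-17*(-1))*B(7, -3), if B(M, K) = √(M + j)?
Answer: 17*√7 ≈ 44.978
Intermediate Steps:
j = 0
B(M, K) = √M (B(M, K) = √(M + 0) = √M)
(-17*(-1))*B(7, -3) = (-17*(-1))*√7 = 17*√7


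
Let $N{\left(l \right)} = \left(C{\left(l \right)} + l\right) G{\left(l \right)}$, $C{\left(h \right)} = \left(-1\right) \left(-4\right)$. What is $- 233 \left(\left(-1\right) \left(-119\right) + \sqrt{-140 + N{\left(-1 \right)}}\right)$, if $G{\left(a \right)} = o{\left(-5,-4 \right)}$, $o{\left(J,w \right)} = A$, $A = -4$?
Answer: $-27727 - 466 i \sqrt{38} \approx -27727.0 - 2872.6 i$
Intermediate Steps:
$o{\left(J,w \right)} = -4$
$G{\left(a \right)} = -4$
$C{\left(h \right)} = 4$
$N{\left(l \right)} = -16 - 4 l$ ($N{\left(l \right)} = \left(4 + l\right) \left(-4\right) = -16 - 4 l$)
$- 233 \left(\left(-1\right) \left(-119\right) + \sqrt{-140 + N{\left(-1 \right)}}\right) = - 233 \left(\left(-1\right) \left(-119\right) + \sqrt{-140 - 12}\right) = - 233 \left(119 + \sqrt{-140 + \left(-16 + 4\right)}\right) = - 233 \left(119 + \sqrt{-140 - 12}\right) = - 233 \left(119 + \sqrt{-152}\right) = - 233 \left(119 + 2 i \sqrt{38}\right) = -27727 - 466 i \sqrt{38}$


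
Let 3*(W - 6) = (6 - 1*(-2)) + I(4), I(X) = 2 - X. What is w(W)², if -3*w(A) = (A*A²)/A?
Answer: 4096/9 ≈ 455.11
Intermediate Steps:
W = 8 (W = 6 + ((6 - 1*(-2)) + (2 - 1*4))/3 = 6 + ((6 + 2) + (2 - 4))/3 = 6 + (8 - 2)/3 = 6 + (⅓)*6 = 6 + 2 = 8)
w(A) = -A²/3 (w(A) = -A*A²/(3*A) = -A³/(3*A) = -A²/3)
w(W)² = (-⅓*8²)² = (-⅓*64)² = (-64/3)² = 4096/9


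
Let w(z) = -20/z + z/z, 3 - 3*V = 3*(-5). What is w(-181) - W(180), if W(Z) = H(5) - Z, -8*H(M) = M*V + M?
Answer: 268583/1448 ≈ 185.49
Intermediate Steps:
V = 6 (V = 1 - (-5) = 1 - ⅓*(-15) = 1 + 5 = 6)
w(z) = 1 - 20/z (w(z) = -20/z + 1 = 1 - 20/z)
H(M) = -7*M/8 (H(M) = -(M*6 + M)/8 = -(6*M + M)/8 = -7*M/8)
W(Z) = -35/8 - Z (W(Z) = -7/8*5 - Z = -35/8 - Z)
w(-181) - W(180) = (-20 - 181)/(-181) - (-35/8 - 1*180) = -1/181*(-201) - (-35/8 - 180) = 201/181 - 1*(-1475/8) = 201/181 + 1475/8 = 268583/1448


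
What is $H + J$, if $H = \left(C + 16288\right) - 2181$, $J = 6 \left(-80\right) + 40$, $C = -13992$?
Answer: $-325$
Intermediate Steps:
$J = -440$ ($J = -480 + 40 = -440$)
$H = 115$ ($H = \left(-13992 + 16288\right) - 2181 = 2296 - 2181 = 115$)
$H + J = 115 - 440 = -325$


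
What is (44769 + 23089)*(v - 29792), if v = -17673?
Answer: -3220879970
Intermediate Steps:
(44769 + 23089)*(v - 29792) = (44769 + 23089)*(-17673 - 29792) = 67858*(-47465) = -3220879970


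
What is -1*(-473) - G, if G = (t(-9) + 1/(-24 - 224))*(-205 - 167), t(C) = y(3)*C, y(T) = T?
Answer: -19145/2 ≈ -9572.5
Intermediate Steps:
t(C) = 3*C
G = 20091/2 (G = (3*(-9) + 1/(-24 - 224))*(-205 - 167) = (-27 + 1/(-248))*(-372) = (-27 - 1/248)*(-372) = -6697/248*(-372) = 20091/2 ≈ 10046.)
-1*(-473) - G = -1*(-473) - 1*20091/2 = 473 - 20091/2 = -19145/2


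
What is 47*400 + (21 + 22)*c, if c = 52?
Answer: 21036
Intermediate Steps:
47*400 + (21 + 22)*c = 47*400 + (21 + 22)*52 = 18800 + 43*52 = 18800 + 2236 = 21036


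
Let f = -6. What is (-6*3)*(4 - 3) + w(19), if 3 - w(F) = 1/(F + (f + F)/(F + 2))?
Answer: -6201/412 ≈ -15.051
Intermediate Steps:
w(F) = 3 - 1/(F + (-6 + F)/(2 + F)) (w(F) = 3 - 1/(F + (-6 + F)/(F + 2)) = 3 - 1/(F + (-6 + F)/(2 + F)))
(-6*3)*(4 - 3) + w(19) = (-6*3)*(4 - 3) + (-20 + 3*19² + 8*19)/(-6 + 19² + 3*19) = -18*1 + (-20 + 3*361 + 152)/(-6 + 361 + 57) = -18 + (-20 + 1083 + 152)/412 = -18 + (1/412)*1215 = -18 + 1215/412 = -6201/412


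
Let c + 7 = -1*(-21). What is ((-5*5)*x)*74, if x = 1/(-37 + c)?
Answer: 1850/23 ≈ 80.435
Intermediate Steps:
c = 14 (c = -7 - 1*(-21) = -7 + 21 = 14)
x = -1/23 (x = 1/(-37 + 14) = 1/(-23) = -1/23 ≈ -0.043478)
((-5*5)*x)*74 = (-5*5*(-1/23))*74 = -25*(-1/23)*74 = (25/23)*74 = 1850/23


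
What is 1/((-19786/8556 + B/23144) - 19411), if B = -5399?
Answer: -49505016/961067895833 ≈ -5.1510e-5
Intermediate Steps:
1/((-19786/8556 + B/23144) - 19411) = 1/((-19786/8556 - 5399/23144) - 19411) = 1/((-19786*1/8556 - 5399*1/23144) - 19411) = 1/((-9893/4278 - 5399/23144) - 19411) = 1/(-126030257/49505016 - 19411) = 1/(-961067895833/49505016) = -49505016/961067895833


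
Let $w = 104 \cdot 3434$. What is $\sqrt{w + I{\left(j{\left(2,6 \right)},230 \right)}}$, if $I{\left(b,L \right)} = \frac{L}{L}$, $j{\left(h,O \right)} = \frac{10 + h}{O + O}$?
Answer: $\sqrt{357137} \approx 597.61$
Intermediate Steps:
$j{\left(h,O \right)} = \frac{10 + h}{2 O}$
$w = 357136$
$I{\left(b,L \right)} = 1$
$\sqrt{w + I{\left(j{\left(2,6 \right)},230 \right)}} = \sqrt{357136 + 1} = \sqrt{357137}$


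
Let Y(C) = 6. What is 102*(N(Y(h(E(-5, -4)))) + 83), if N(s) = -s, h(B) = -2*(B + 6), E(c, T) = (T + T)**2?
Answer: 7854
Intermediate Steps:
E(c, T) = 4*T**2 (E(c, T) = (2*T)**2 = 4*T**2)
h(B) = -12 - 2*B (h(B) = -2*(6 + B) = -12 - 2*B)
102*(N(Y(h(E(-5, -4)))) + 83) = 102*(-1*6 + 83) = 102*(-6 + 83) = 102*77 = 7854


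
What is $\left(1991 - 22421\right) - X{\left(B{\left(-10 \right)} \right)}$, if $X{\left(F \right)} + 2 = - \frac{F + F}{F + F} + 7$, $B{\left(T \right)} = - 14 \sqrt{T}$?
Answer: $-20434$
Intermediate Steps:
$X{\left(F \right)} = 4$ ($X{\left(F \right)} = -2 + \left(- \frac{F + F}{F + F} + 7\right) = -2 + \left(- \frac{2 F}{2 F} + 7\right) = -2 - \left(-7 + 2 F \frac{1}{2 F}\right) = -2 + \left(\left(-1\right) 1 + 7\right) = -2 + \left(-1 + 7\right) = -2 + 6 = 4$)
$\left(1991 - 22421\right) - X{\left(B{\left(-10 \right)} \right)} = \left(1991 - 22421\right) - 4 = -20430 - 4 = -20434$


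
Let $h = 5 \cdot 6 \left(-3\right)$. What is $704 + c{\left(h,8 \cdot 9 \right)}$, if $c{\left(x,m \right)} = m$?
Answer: $776$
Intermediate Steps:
$h = -90$ ($h = 30 \left(-3\right) = -90$)
$704 + c{\left(h,8 \cdot 9 \right)} = 704 + 8 \cdot 9 = 704 + 72 = 776$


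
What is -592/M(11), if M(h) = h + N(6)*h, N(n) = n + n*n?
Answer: -592/473 ≈ -1.2516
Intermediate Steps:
N(n) = n + n**2
M(h) = 43*h (M(h) = h + (6*(1 + 6))*h = h + (6*7)*h = h + 42*h = 43*h)
-592/M(11) = -592/(43*11) = -592/473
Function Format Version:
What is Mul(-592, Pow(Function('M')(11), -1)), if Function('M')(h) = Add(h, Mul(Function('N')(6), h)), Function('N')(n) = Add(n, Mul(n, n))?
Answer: Rational(-592, 473) ≈ -1.2516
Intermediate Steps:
Function('N')(n) = Add(n, Pow(n, 2))
Function('M')(h) = Mul(43, h) (Function('M')(h) = Add(h, Mul(Mul(6, Add(1, 6)), h)) = Add(h, Mul(Mul(6, 7), h)) = Add(h, Mul(42, h)) = Mul(43, h))
Mul(-592, Pow(Function('M')(11), -1)) = Mul(-592, Pow(Mul(43, 11), -1)) = Mul(-592, Pow(473, -1)) = Mul(-592, Rational(1, 473)) = Rational(-592, 473)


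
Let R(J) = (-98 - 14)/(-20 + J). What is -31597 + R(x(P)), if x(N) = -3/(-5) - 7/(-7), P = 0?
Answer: -726591/23 ≈ -31591.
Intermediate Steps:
x(N) = 8/5 (x(N) = -3*(-⅕) - 7*(-⅐) = ⅗ + 1 = 8/5)
R(J) = -112/(-20 + J)
-31597 + R(x(P)) = -31597 - 112/(-20 + 8/5) = -31597 - 112/(-92/5) = -31597 - 112*(-5/92) = -31597 + 140/23 = -726591/23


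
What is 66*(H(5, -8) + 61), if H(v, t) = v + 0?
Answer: 4356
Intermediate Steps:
H(v, t) = v
66*(H(5, -8) + 61) = 66*(5 + 61) = 66*66 = 4356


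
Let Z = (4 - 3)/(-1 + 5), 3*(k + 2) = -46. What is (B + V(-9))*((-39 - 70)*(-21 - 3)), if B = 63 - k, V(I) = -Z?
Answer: 209498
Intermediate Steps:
k = -52/3 (k = -2 + (⅓)*(-46) = -2 - 46/3 = -52/3 ≈ -17.333)
Z = ¼ (Z = 1/4 = 1*(¼) = ¼ ≈ 0.25000)
V(I) = -¼ (V(I) = -1*¼ = -¼)
B = 241/3 (B = 63 - 1*(-52/3) = 63 + 52/3 = 241/3 ≈ 80.333)
(B + V(-9))*((-39 - 70)*(-21 - 3)) = (241/3 - ¼)*((-39 - 70)*(-21 - 3)) = 961*(-109*(-24))/12 = (961/12)*2616 = 209498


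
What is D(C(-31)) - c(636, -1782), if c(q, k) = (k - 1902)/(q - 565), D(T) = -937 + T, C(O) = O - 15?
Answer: -66109/71 ≈ -931.11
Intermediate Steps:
C(O) = -15 + O
c(q, k) = (-1902 + k)/(-565 + q)
D(C(-31)) - c(636, -1782) = (-937 + (-15 - 31)) - (-1902 - 1782)/(-565 + 636) = (-937 - 46) - (-3684)/71 = -983 - (-3684)/71 = -983 - 1*(-3684/71) = -983 + 3684/71 = -66109/71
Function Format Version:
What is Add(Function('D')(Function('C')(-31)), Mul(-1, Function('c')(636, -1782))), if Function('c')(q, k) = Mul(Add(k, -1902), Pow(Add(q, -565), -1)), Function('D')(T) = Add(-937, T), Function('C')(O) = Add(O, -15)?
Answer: Rational(-66109, 71) ≈ -931.11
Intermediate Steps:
Function('C')(O) = Add(-15, O)
Function('c')(q, k) = Mul(Pow(Add(-565, q), -1), Add(-1902, k)) (Function('c')(q, k) = Mul(Add(-1902, k), Pow(Add(-565, q), -1)) = Mul(Pow(Add(-565, q), -1), Add(-1902, k)))
Add(Function('D')(Function('C')(-31)), Mul(-1, Function('c')(636, -1782))) = Add(Add(-937, Add(-15, -31)), Mul(-1, Mul(Pow(Add(-565, 636), -1), Add(-1902, -1782)))) = Add(Add(-937, -46), Mul(-1, Mul(Pow(71, -1), -3684))) = Add(-983, Mul(-1, Mul(Rational(1, 71), -3684))) = Add(-983, Mul(-1, Rational(-3684, 71))) = Add(-983, Rational(3684, 71)) = Rational(-66109, 71)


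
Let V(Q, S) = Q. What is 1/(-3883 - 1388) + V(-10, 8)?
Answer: -52711/5271 ≈ -10.000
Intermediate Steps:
1/(-3883 - 1388) + V(-10, 8) = 1/(-3883 - 1388) - 10 = 1/(-5271) - 10 = -1/5271 - 10 = -52711/5271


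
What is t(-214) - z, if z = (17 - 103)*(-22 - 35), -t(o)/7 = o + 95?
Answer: -4069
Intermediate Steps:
t(o) = -665 - 7*o (t(o) = -7*(o + 95) = -7*(95 + o) = -665 - 7*o)
z = 4902 (z = -86*(-57) = 4902)
t(-214) - z = (-665 - 7*(-214)) - 1*4902 = (-665 + 1498) - 4902 = 833 - 4902 = -4069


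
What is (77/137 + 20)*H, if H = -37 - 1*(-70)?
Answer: 92961/137 ≈ 678.55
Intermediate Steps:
H = 33 (H = -37 + 70 = 33)
(77/137 + 20)*H = (77/137 + 20)*33 = (2817/137)*33 = 92961/137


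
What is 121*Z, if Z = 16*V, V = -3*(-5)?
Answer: 29040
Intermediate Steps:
V = 15
Z = 240 (Z = 16*15 = 240)
121*Z = 121*240 = 29040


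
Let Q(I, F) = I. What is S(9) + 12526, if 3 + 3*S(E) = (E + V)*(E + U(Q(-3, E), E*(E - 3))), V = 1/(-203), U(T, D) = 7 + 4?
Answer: 7664245/609 ≈ 12585.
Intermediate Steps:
U(T, D) = 11
V = -1/203 ≈ -0.0049261
S(E) = -1 + (11 + E)*(-1/203 + E)/3 (S(E) = -1 + ((E - 1/203)*(E + 11))/3 = -1 + ((-1/203 + E)*(11 + E))/3 = -1 + ((11 + E)*(-1/203 + E))/3 = -1 + (11 + E)*(-1/203 + E)/3)
S(9) + 12526 = (-620/609 + (⅓)*9² + (744/203)*9) + 12526 = (-620/609 + (⅓)*81 + 6696/203) + 12526 = (-620/609 + 27 + 6696/203) + 12526 = 35911/609 + 12526 = 7664245/609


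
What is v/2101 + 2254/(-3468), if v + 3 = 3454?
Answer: 3616207/3643134 ≈ 0.99261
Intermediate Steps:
v = 3451 (v = -3 + 3454 = 3451)
v/2101 + 2254/(-3468) = 3451/2101 + 2254/(-3468) = 3451*(1/2101) + 2254*(-1/3468) = 3451/2101 - 1127/1734 = 3616207/3643134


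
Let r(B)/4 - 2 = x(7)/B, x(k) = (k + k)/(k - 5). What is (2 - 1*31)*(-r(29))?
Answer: 260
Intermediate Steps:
x(k) = 2*k/(-5 + k) (x(k) = (2*k)/(-5 + k) = 2*k/(-5 + k))
r(B) = 8 + 28/B (r(B) = 8 + 4*((2*7/(-5 + 7))/B) = 8 + 4*((2*7/2)/B) = 8 + 4*((2*7*(½))/B) = 8 + 4*(7/B) = 8 + 28/B)
(2 - 1*31)*(-r(29)) = (2 - 1*31)*(-(8 + 28/29)) = (2 - 31)*(-(8 + 28*(1/29))) = -(-29)*(8 + 28/29) = -(-29)*260/29 = -29*(-260/29) = 260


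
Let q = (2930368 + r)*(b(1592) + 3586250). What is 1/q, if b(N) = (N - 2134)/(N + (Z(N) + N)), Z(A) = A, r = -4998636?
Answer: -597/4428143550529843 ≈ -1.3482e-13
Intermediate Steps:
b(N) = (-2134 + N)/(3*N) (b(N) = (N - 2134)/(N + (N + N)) = (-2134 + N)/(N + 2*N) = (-2134 + N)/((3*N)) = (-2134 + N)*(1/(3*N)) = (-2134 + N)/(3*N))
q = -4428143550529843/597 (q = (2930368 - 4998636)*((⅓)*(-2134 + 1592)/1592 + 3586250) = -2068268*((⅓)*(1/1592)*(-542) + 3586250) = -2068268*(-271/2388 + 3586250) = -2068268*8563964729/2388 = -4428143550529843/597 ≈ -7.4173e+12)
1/q = 1/(-4428143550529843/597) = -597/4428143550529843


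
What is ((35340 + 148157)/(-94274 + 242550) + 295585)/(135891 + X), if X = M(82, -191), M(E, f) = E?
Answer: 43828344957/20161532548 ≈ 2.1739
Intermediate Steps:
X = 82
((35340 + 148157)/(-94274 + 242550) + 295585)/(135891 + X) = ((35340 + 148157)/(-94274 + 242550) + 295585)/(135891 + 82) = (183497/148276 + 295585)/135973 = (183497*(1/148276) + 295585)*(1/135973) = (183497/148276 + 295585)*(1/135973) = (43828344957/148276)*(1/135973) = 43828344957/20161532548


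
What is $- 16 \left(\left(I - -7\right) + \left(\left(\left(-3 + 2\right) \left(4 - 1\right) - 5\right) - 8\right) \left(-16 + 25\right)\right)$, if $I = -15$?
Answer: $2432$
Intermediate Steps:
$- 16 \left(\left(I - -7\right) + \left(\left(\left(-3 + 2\right) \left(4 - 1\right) - 5\right) - 8\right) \left(-16 + 25\right)\right) = - 16 \left(\left(-15 - -7\right) + \left(\left(\left(-3 + 2\right) \left(4 - 1\right) - 5\right) - 8\right) \left(-16 + 25\right)\right) = - 16 \left(\left(-15 + 7\right) + \left(\left(\left(-1\right) 3 - 5\right) - 8\right) 9\right) = - 16 \left(-8 + \left(\left(-3 - 5\right) - 8\right) 9\right) = - 16 \left(-8 + \left(-8 - 8\right) 9\right) = - 16 \left(-8 - 144\right) = \left(-16\right) \left(-152\right) = 2432$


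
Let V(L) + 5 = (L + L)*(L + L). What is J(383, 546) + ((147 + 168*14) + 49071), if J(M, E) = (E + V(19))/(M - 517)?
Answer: 6908395/134 ≈ 51555.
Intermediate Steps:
V(L) = -5 + 4*L² (V(L) = -5 + (L + L)*(L + L) = -5 + (2*L)*(2*L) = -5 + 4*L²)
J(M, E) = (1439 + E)/(-517 + M) (J(M, E) = (E + (-5 + 4*19²))/(M - 517) = (E + (-5 + 4*361))/(-517 + M) = (E + (-5 + 1444))/(-517 + M) = (E + 1439)/(-517 + M) = (1439 + E)/(-517 + M))
J(383, 546) + ((147 + 168*14) + 49071) = (1439 + 546)/(-517 + 383) + ((147 + 168*14) + 49071) = 1985/(-134) + ((147 + 2352) + 49071) = -1/134*1985 + (2499 + 49071) = -1985/134 + 51570 = 6908395/134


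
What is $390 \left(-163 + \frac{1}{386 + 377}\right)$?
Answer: $- \frac{48503520}{763} \approx -63570.0$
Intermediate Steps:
$390 \left(-163 + \frac{1}{386 + 377}\right) = 390 \left(-163 + \frac{1}{763}\right) = 390 \left(- \frac{124368}{763}\right) = - \frac{48503520}{763}$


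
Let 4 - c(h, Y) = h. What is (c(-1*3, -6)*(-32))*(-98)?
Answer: 21952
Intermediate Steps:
c(h, Y) = 4 - h
(c(-1*3, -6)*(-32))*(-98) = ((4 - (-1)*3)*(-32))*(-98) = ((4 - 1*(-3))*(-32))*(-98) = ((4 + 3)*(-32))*(-98) = (7*(-32))*(-98) = -224*(-98) = 21952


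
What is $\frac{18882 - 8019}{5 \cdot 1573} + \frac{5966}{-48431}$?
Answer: $\frac{25220177}{20047885} \approx 1.258$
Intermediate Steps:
$\frac{18882 - 8019}{5 \cdot 1573} + \frac{5966}{-48431} = \frac{18882 - 8019}{7865} + 5966 \left(- \frac{1}{48431}\right) = 10863 \cdot \frac{1}{7865} - \frac{314}{2549} = \frac{10863}{7865} - \frac{314}{2549} = \frac{25220177}{20047885}$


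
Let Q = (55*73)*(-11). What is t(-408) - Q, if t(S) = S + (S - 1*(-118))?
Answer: 43467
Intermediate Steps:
t(S) = 118 + 2*S (t(S) = S + (S + 118) = S + (118 + S) = 118 + 2*S)
Q = -44165 (Q = 4015*(-11) = -44165)
t(-408) - Q = (118 + 2*(-408)) - 1*(-44165) = (118 - 816) + 44165 = -698 + 44165 = 43467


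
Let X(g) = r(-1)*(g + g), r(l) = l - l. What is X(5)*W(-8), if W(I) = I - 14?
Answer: 0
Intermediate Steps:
W(I) = -14 + I
r(l) = 0
X(g) = 0 (X(g) = 0*(g + g) = 0*(2*g) = 0)
X(5)*W(-8) = 0*(-14 - 8) = 0*(-22) = 0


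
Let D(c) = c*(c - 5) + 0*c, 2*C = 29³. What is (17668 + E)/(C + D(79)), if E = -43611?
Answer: -51886/36081 ≈ -1.4380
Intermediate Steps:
C = 24389/2 (C = (½)*29³ = (½)*24389 = 24389/2 ≈ 12195.)
D(c) = c*(-5 + c) (D(c) = c*(-5 + c) + 0 = c*(-5 + c))
(17668 + E)/(C + D(79)) = (17668 - 43611)/(24389/2 + 79*(-5 + 79)) = -25943/(24389/2 + 79*74) = -25943/(24389/2 + 5846) = -25943/36081/2 = -25943*2/36081 = -51886/36081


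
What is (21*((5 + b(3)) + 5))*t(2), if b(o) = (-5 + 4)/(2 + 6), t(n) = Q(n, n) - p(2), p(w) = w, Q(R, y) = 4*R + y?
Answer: 1659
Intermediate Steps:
Q(R, y) = y + 4*R
t(n) = -2 + 5*n (t(n) = (n + 4*n) - 1*2 = 5*n - 2 = -2 + 5*n)
b(o) = -1/8
(21*((5 + b(3)) + 5))*t(2) = (21*((5 - 1/8) + 5))*(-2 + 5*2) = (21*(39/8 + 5))*(-2 + 10) = (21*(79/8))*8 = (1659/8)*8 = 1659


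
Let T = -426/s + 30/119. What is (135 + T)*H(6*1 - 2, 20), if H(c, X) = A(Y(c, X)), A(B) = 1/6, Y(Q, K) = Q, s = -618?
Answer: 833117/36771 ≈ 22.657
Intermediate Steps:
A(B) = ⅙
H(c, X) = ⅙
T = 11539/12257 (T = -426/(-618) + 30/119 = -426*(-1/618) + 30*(1/119) = 71/103 + 30/119 = 11539/12257 ≈ 0.94142)
(135 + T)*H(6*1 - 2, 20) = (135 + 11539/12257)*(⅙) = (1666234/12257)*(⅙) = 833117/36771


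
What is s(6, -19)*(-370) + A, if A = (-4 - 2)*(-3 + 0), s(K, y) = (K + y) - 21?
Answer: 12598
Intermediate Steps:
s(K, y) = -21 + K + y
A = 18 (A = -6*(-3) = 18)
s(6, -19)*(-370) + A = (-21 + 6 - 19)*(-370) + 18 = -34*(-370) + 18 = 12580 + 18 = 12598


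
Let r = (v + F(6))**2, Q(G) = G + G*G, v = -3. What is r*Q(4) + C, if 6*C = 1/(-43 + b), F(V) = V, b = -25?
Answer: 73439/408 ≈ 180.00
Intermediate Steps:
Q(G) = G + G**2
C = -1/408 (C = 1/(6*(-43 - 25)) = (1/6)/(-68) = (1/6)*(-1/68) = -1/408 ≈ -0.0024510)
r = 9 (r = (-3 + 6)**2 = 3**2 = 9)
r*Q(4) + C = 9*(4*(1 + 4)) - 1/408 = 9*(4*5) - 1/408 = 9*20 - 1/408 = 180 - 1/408 = 73439/408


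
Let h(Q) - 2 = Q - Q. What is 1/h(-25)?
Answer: 1/2 ≈ 0.50000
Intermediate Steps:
h(Q) = 2 (h(Q) = 2 + (Q - Q) = 2 + 0 = 2)
1/h(-25) = 1/2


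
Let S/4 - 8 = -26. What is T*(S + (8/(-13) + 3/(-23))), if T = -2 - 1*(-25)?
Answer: -21751/13 ≈ -1673.2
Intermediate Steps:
S = -72 (S = 32 + 4*(-26) = 32 - 104 = -72)
T = 23 (T = -2 + 25 = 23)
T*(S + (8/(-13) + 3/(-23))) = 23*(-72 + (8/(-13) + 3/(-23))) = 23*(-72 + (8*(-1/13) + 3*(-1/23))) = 23*(-72 + (-8/13 - 3/23)) = 23*(-72 - 223/299) = 23*(-21751/299) = -21751/13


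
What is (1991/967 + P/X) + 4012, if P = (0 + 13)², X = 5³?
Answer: 485362798/120875 ≈ 4015.4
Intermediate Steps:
X = 125
P = 169 (P = 13² = 169)
(1991/967 + P/X) + 4012 = (1991/967 + 169/125) + 4012 = 412298/120875 + 4012 = 485362798/120875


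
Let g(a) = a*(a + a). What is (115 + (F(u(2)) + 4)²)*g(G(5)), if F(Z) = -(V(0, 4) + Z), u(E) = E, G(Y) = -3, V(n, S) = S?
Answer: 2142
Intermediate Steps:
g(a) = 2*a² (g(a) = a*(2*a) = 2*a²)
F(Z) = -4 - Z (F(Z) = -(4 + Z) = -4 - Z)
(115 + (F(u(2)) + 4)²)*g(G(5)) = (115 + ((-4 - 1*2) + 4)²)*(2*(-3)²) = (115 + ((-4 - 2) + 4)²)*(2*9) = (115 + (-6 + 4)²)*18 = (115 + (-2)²)*18 = (115 + 4)*18 = 119*18 = 2142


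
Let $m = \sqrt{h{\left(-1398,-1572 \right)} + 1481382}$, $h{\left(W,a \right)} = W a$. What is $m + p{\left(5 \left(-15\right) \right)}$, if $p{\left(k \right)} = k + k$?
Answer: $-150 + 3 \sqrt{408782} \approx 1768.1$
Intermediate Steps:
$p{\left(k \right)} = 2 k$
$m = 3 \sqrt{408782}$ ($m = \sqrt{\left(-1398\right) \left(-1572\right) + 1481382} = \sqrt{2197656 + 1481382} = \sqrt{3679038} = 3 \sqrt{408782} \approx 1918.1$)
$m + p{\left(5 \left(-15\right) \right)} = 3 \sqrt{408782} + 2 \cdot 5 \left(-15\right) = 3 \sqrt{408782} + 2 \left(-75\right) = 3 \sqrt{408782} - 150 = -150 + 3 \sqrt{408782}$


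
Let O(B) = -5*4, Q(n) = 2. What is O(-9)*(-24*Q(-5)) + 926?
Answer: 1886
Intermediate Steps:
O(B) = -20
O(-9)*(-24*Q(-5)) + 926 = -(-480)*2 + 926 = -20*(-48) + 926 = 960 + 926 = 1886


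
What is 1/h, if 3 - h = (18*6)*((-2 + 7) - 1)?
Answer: -1/429 ≈ -0.0023310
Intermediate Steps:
h = -429 (h = 3 - 18*6*((-2 + 7) - 1) = 3 - 108*(5 - 1) = 3 - 108*4 = 3 - 1*432 = 3 - 432 = -429)
1/h = 1/(-429) = -1/429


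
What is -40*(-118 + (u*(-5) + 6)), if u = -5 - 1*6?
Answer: 2280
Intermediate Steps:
u = -11 (u = -5 - 6 = -11)
-40*(-118 + (u*(-5) + 6)) = -40*(-118 + (-11*(-5) + 6)) = -40*(-118 + (55 + 6)) = -40*(-118 + 61) = -40*(-57) = 2280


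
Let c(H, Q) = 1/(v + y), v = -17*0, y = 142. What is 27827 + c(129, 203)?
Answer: 3951435/142 ≈ 27827.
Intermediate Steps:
v = 0
c(H, Q) = 1/142 (c(H, Q) = 1/(0 + 142) = 1/142)
27827 + c(129, 203) = 27827 + 1/142 = 3951435/142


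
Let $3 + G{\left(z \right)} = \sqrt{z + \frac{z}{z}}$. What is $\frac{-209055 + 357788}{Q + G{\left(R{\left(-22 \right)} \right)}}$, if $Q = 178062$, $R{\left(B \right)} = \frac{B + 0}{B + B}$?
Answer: $\frac{17655499498}{21136671653} - \frac{148733 \sqrt{6}}{63410014959} \approx 0.8353$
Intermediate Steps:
$R{\left(B \right)} = \frac{1}{2}$ ($R{\left(B \right)} = \frac{B}{2 B} = B \frac{1}{2 B} = \frac{1}{2}$)
$G{\left(z \right)} = -3 + \sqrt{1 + z}$ ($G{\left(z \right)} = -3 + \sqrt{z + \frac{z}{z}} = -3 + \sqrt{z + 1} = -3 + \sqrt{1 + z}$)
$\frac{-209055 + 357788}{Q + G{\left(R{\left(-22 \right)} \right)}} = \frac{-209055 + 357788}{178062 - \left(3 - \sqrt{1 + \frac{1}{2}}\right)} = \frac{148733}{178062 - \left(3 - \sqrt{\frac{3}{2}}\right)} = \frac{148733}{178062 - \left(3 - \frac{\sqrt{6}}{2}\right)} = \frac{148733}{178059 + \frac{\sqrt{6}}{2}}$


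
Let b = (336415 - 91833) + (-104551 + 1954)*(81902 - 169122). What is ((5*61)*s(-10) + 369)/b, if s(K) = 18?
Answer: 5859/8948754922 ≈ 6.5473e-7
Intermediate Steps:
b = 8948754922 (b = 244582 - 102597*(-87220) = 244582 + 8948510340 = 8948754922)
((5*61)*s(-10) + 369)/b = ((5*61)*18 + 369)/8948754922 = (305*18 + 369)*(1/8948754922) = (5490 + 369)*(1/8948754922) = 5859*(1/8948754922) = 5859/8948754922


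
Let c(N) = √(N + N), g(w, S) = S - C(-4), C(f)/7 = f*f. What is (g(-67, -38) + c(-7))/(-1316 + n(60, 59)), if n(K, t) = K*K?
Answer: -75/1142 + I*√14/2284 ≈ -0.065674 + 0.0016382*I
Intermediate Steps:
C(f) = 7*f² (C(f) = 7*(f*f) = 7*f²)
g(w, S) = -112 + S (g(w, S) = S - 7*(-4)² = S - 7*16 = S - 1*112 = S - 112 = -112 + S)
n(K, t) = K²
c(N) = √2*√N (c(N) = √(2*N) = √2*√N)
(g(-67, -38) + c(-7))/(-1316 + n(60, 59)) = ((-112 - 38) + √2*√(-7))/(-1316 + 60²) = (-150 + √2*(I*√7))/(-1316 + 3600) = (-150 + I*√14)/2284 = (-150 + I*√14)*(1/2284) = -75/1142 + I*√14/2284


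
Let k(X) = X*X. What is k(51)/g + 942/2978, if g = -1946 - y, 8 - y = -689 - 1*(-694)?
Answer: -2954910/2902061 ≈ -1.0182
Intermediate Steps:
k(X) = X²
y = 3 (y = 8 - (-689 - 1*(-694)) = 8 - (-689 + 694) = 8 - 1*5 = 8 - 5 = 3)
g = -1949 (g = -1946 - 1*3 = -1946 - 3 = -1949)
k(51)/g + 942/2978 = 51²/(-1949) + 942/2978 = 2601*(-1/1949) + 942*(1/2978) = -2601/1949 + 471/1489 = -2954910/2902061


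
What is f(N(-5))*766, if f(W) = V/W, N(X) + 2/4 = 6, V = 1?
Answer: 1532/11 ≈ 139.27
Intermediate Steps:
N(X) = 11/2 (N(X) = -1/2 + 6 = 11/2)
f(W) = 1/W
f(N(-5))*766 = 766/(11/2) = (2/11)*766 = 1532/11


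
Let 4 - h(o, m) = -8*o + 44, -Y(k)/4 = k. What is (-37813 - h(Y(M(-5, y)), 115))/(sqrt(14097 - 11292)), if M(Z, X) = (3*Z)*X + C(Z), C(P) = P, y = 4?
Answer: -3623*sqrt(2805)/255 ≈ -752.48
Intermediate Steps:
M(Z, X) = Z + 3*X*Z (M(Z, X) = (3*Z)*X + Z = 3*X*Z + Z = Z + 3*X*Z)
Y(k) = -4*k
h(o, m) = -40 + 8*o (h(o, m) = 4 - (-8*o + 44) = 4 - (44 - 8*o) = 4 + (-44 + 8*o) = -40 + 8*o)
(-37813 - h(Y(M(-5, y)), 115))/(sqrt(14097 - 11292)) = (-37813 - (-40 + 8*(-(-20)*(1 + 3*4))))/(sqrt(14097 - 11292)) = (-37813 - (-40 + 8*(-(-20)*(1 + 12))))/(sqrt(2805)) = (-37813 - (-40 + 8*(-(-20)*13)))*(sqrt(2805)/2805) = (-37813 - (-40 + 8*(-4*(-65))))*(sqrt(2805)/2805) = (-37813 - (-40 + 8*260))*(sqrt(2805)/2805) = (-37813 - (-40 + 2080))*(sqrt(2805)/2805) = (-37813 - 1*2040)*(sqrt(2805)/2805) = (-37813 - 2040)*(sqrt(2805)/2805) = -3623*sqrt(2805)/255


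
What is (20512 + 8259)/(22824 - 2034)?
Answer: 28771/20790 ≈ 1.3839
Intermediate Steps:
(20512 + 8259)/(22824 - 2034) = 28771/20790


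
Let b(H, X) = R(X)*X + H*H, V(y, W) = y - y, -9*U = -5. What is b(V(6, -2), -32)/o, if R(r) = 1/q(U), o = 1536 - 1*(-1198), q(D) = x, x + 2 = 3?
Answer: -16/1367 ≈ -0.011704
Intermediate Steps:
U = 5/9 (U = -⅑*(-5) = 5/9 ≈ 0.55556)
V(y, W) = 0
x = 1 (x = -2 + 3 = 1)
q(D) = 1
o = 2734 (o = 1536 + 1198 = 2734)
R(r) = 1 (R(r) = 1/1 = 1)
b(H, X) = X + H² (b(H, X) = 1*X + H*H = X + H²)
b(V(6, -2), -32)/o = (-32 + 0²)/2734 = (-32 + 0)*(1/2734) = -32*1/2734 = -16/1367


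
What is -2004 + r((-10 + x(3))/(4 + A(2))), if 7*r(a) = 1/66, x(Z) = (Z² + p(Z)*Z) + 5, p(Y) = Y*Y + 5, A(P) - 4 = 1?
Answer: -925847/462 ≈ -2004.0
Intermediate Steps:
A(P) = 5 (A(P) = 4 + 1 = 5)
p(Y) = 5 + Y² (p(Y) = Y² + 5 = 5 + Y²)
x(Z) = 5 + Z² + Z*(5 + Z²) (x(Z) = (Z² + (5 + Z²)*Z) + 5 = (Z² + Z*(5 + Z²)) + 5 = 5 + Z² + Z*(5 + Z²))
r(a) = 1/462 (r(a) = (⅐)/66 = (⅐)*(1/66) = 1/462)
-2004 + r((-10 + x(3))/(4 + A(2))) = -2004 + 1/462 = -925847/462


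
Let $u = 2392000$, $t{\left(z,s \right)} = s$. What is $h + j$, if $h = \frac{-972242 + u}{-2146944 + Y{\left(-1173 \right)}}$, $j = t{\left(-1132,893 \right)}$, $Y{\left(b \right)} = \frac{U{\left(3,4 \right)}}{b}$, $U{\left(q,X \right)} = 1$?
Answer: $\frac{2247234848375}{2518365313} \approx 892.34$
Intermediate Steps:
$Y{\left(b \right)} = \frac{1}{b}$ ($Y{\left(b \right)} = 1 \frac{1}{b} = \frac{1}{b}$)
$j = 893$
$h = - \frac{1665376134}{2518365313}$ ($h = \frac{-972242 + 2392000}{-2146944 + \frac{1}{-1173}} = \frac{1419758}{-2146944 - \frac{1}{1173}} = \frac{1419758}{- \frac{2518365313}{1173}} = 1419758 \left(- \frac{1173}{2518365313}\right) = - \frac{1665376134}{2518365313} \approx -0.66129$)
$h + j = - \frac{1665376134}{2518365313} + 893 = \frac{2247234848375}{2518365313}$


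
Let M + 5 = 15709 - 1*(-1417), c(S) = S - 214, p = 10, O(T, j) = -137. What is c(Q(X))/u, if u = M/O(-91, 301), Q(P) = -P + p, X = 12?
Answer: 9864/5707 ≈ 1.7284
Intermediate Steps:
Q(P) = 10 - P (Q(P) = -P + 10 = 10 - P)
c(S) = -214 + S
M = 17121 (M = -5 + (15709 - 1*(-1417)) = -5 + (15709 + 1417) = -5 + 17126 = 17121)
u = -17121/137 (u = 17121/(-137) = 17121*(-1/137) = -17121/137 ≈ -124.97)
c(Q(X))/u = (-214 + (10 - 1*12))/(-17121/137) = (-214 + (10 - 12))*(-137/17121) = (-214 - 2)*(-137/17121) = -216*(-137/17121) = 9864/5707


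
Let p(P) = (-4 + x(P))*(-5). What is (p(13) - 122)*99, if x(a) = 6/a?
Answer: -134244/13 ≈ -10326.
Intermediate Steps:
p(P) = 20 - 30/P (p(P) = (-4 + 6/P)*(-5) = 20 - 30/P)
(p(13) - 122)*99 = ((20 - 30/13) - 122)*99 = (230/13 - 122)*99 = -1356/13*99 = -134244/13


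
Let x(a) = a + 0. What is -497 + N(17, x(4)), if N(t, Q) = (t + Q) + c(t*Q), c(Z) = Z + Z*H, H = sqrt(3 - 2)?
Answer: -340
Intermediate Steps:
H = 1 (H = sqrt(1) = 1)
c(Z) = 2*Z (c(Z) = Z + Z*1 = Z + Z = 2*Z)
x(a) = a
N(t, Q) = Q + t + 2*Q*t (N(t, Q) = (t + Q) + 2*(t*Q) = (Q + t) + 2*(Q*t) = (Q + t) + 2*Q*t = Q + t + 2*Q*t)
-497 + N(17, x(4)) = -497 + (4 + 17 + 2*4*17) = -497 + (4 + 17 + 136) = -497 + 157 = -340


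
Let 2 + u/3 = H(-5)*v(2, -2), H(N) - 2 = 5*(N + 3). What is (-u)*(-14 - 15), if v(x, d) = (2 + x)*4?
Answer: -11310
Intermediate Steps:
v(x, d) = 8 + 4*x
H(N) = 17 + 5*N (H(N) = 2 + 5*(N + 3) = 2 + 5*(3 + N) = 2 + (15 + 5*N) = 17 + 5*N)
u = -390 (u = -6 + 3*((17 + 5*(-5))*(8 + 4*2)) = -6 + 3*((17 - 25)*(8 + 8)) = -6 + 3*(-8*16) = -6 + 3*(-128) = -6 - 384 = -390)
(-u)*(-14 - 15) = (-1*(-390))*(-14 - 15) = 390*(-29) = -11310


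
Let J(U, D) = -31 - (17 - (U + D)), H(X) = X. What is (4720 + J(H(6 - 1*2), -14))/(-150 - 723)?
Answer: -518/97 ≈ -5.3402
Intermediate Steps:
J(U, D) = -48 + D + U (J(U, D) = -31 - (17 - (D + U)) = -31 - (17 + (-D - U)) = -31 - (17 - D - U) = -31 + (-17 + D + U) = -48 + D + U)
(4720 + J(H(6 - 1*2), -14))/(-150 - 723) = (4720 + (-48 - 14 + (6 - 1*2)))/(-150 - 723) = (4720 + (-48 - 14 + (6 - 2)))/(-873) = (4720 + (-48 - 14 + 4))*(-1/873) = (4720 - 58)*(-1/873) = 4662*(-1/873) = -518/97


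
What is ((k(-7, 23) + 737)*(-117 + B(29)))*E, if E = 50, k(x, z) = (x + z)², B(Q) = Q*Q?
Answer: 35946600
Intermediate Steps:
B(Q) = Q²
((k(-7, 23) + 737)*(-117 + B(29)))*E = (((-7 + 23)² + 737)*(-117 + 29²))*50 = ((16² + 737)*(-117 + 841))*50 = ((256 + 737)*724)*50 = (993*724)*50 = 718932*50 = 35946600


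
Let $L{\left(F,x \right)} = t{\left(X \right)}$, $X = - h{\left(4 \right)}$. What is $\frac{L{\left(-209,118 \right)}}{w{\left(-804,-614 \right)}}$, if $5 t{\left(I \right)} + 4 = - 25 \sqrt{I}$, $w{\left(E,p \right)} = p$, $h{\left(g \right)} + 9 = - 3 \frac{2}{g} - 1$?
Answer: $\frac{2}{1535} + \frac{5 \sqrt{46}}{1228} \approx 0.028918$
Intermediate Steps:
$h{\left(g \right)} = -10 - \frac{6}{g}$ ($h{\left(g \right)} = -9 - \left(1 + 3 \frac{2}{g}\right) = -9 - \left(1 + \frac{6}{g}\right) = -10 - \frac{6}{g}$)
$X = \frac{23}{2}$ ($X = - (-10 - \frac{6}{4}) = - (-10 - \frac{3}{2}) = \left(-1\right) \left(- \frac{23}{2}\right) = \frac{23}{2} \approx 11.5$)
$t{\left(I \right)} = - \frac{4}{5} - 5 \sqrt{I}$ ($t{\left(I \right)} = - \frac{4}{5} + \frac{\left(-25\right) \sqrt{I}}{5} = - \frac{4}{5} - 5 \sqrt{I}$)
$L{\left(F,x \right)} = - \frac{4}{5} - \frac{5 \sqrt{46}}{2}$ ($L{\left(F,x \right)} = - \frac{4}{5} - 5 \sqrt{\frac{23}{2}} = - \frac{4}{5} - 5 \frac{\sqrt{46}}{2} = - \frac{4}{5} - \frac{5 \sqrt{46}}{2}$)
$\frac{L{\left(-209,118 \right)}}{w{\left(-804,-614 \right)}} = \frac{- \frac{4}{5} - \frac{5 \sqrt{46}}{2}}{-614} = \left(- \frac{4}{5} - \frac{5 \sqrt{46}}{2}\right) \left(- \frac{1}{614}\right) = \frac{2}{1535} + \frac{5 \sqrt{46}}{1228}$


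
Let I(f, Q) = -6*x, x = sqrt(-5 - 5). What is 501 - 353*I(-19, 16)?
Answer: 501 + 2118*I*sqrt(10) ≈ 501.0 + 6697.7*I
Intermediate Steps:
x = I*sqrt(10) (x = sqrt(-10) = I*sqrt(10) ≈ 3.1623*I)
I(f, Q) = -6*I*sqrt(10)
501 - 353*I(-19, 16) = 501 - (-2118)*I*sqrt(10) = 501 + 2118*I*sqrt(10)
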